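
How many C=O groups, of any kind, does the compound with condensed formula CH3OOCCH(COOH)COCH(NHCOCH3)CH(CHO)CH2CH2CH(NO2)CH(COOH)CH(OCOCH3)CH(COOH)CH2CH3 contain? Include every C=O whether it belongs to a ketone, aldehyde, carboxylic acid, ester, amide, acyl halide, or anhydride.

8

CH3OOC: ester, 1 C=O (running total 1).
CH(COOH): carboxylic acid, 1 C=O (running total 2).
CO: ketone, 1 C=O (running total 3).
CH(NHCOCH3): amide, 1 C=O (running total 4).
CH(CHO): aldehyde, 1 C=O (running total 5).
CH(COOH): carboxylic acid, 1 C=O (running total 6).
CH(OCOCH3): ester, 1 C=O (running total 7).
CH(COOH): carboxylic acid, 1 C=O (running total 8).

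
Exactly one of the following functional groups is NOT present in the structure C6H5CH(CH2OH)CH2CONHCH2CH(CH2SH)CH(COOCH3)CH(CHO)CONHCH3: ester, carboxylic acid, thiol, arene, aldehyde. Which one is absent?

aldehyde: present (CH(CHO) — pendant –CHO: carbonyl C bonded to C and H → aldehyde).
ester: present (CH(COOCH3) — pendant –COOCH3: carbonyl C bonded to C and –OCH3 → ester).
arene: present (C6H5 — C6H5– phenyl ring → arene).
thiol: present (CH(CH2SH) — pendant –CH2SH → thiol).
carboxylic acid: absent. In CH(COOCH3), the acyl oxygen is bonded to carbon (–O–C), not to H, so this is an ester. In each of CH2CONHCH2 and CONHCH3, the carbonyl is bonded to nitrogen, not to –OH; that is an amide.

carboxylic acid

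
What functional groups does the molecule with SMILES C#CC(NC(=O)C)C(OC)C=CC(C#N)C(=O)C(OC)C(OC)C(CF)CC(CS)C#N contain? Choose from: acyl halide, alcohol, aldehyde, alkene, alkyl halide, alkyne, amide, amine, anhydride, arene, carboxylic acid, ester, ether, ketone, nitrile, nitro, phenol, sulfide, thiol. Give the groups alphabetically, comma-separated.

alkene, alkyl halide, alkyne, amide, ether, ketone, nitrile, thiol

Reading the structure from left to right:
  HC≡C: C≡C triple bond → alkyne.
  CH(NHCOCH3): pendant –NHC(=O)CH3: N bonded to a carbonyl → amide (not amine).
  CH(OCH3): pendant –OCH3: C–O–C with sp³ C, no adjacent C=O → ether.
  CH=CH: C=C double bond → alkene.
  CH(CN): pendant –C≡N: nitrile.
  CO: –C(=O)– with carbon on both sides → ketone.
  CH(OCH3): pendant –OCH3: C–O–C with sp³ C, no adjacent C=O → ether.
  CH(OCH3): pendant –OCH3: C–O–C with sp³ C, no adjacent C=O → ether.
  CH(CH2F): pendant –CH2X: halogen on sp³ carbon → alkyl halide.
  CH(CH2SH): pendant –CH2SH → thiol.
  CN: –C≡N: carbon triple-bonded to nitrogen → nitrile.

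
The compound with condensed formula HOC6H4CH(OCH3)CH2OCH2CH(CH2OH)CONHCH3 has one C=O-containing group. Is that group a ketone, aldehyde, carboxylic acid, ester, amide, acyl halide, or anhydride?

amide

The carbonyl is in the CONHCH3 segment: –C(=O)NHCH3: carbonyl C bonded to C and to N → amide (the N is not an amine).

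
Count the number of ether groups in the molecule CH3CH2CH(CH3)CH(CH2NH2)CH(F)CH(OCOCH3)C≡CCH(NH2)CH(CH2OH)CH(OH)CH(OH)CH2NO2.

pendant –CH2NH2: N on sp³ C, no adjacent C=O → amine.
halogen on an sp³ carbon → alkyl halide.
pendant –OC(=O)CH3: an acyloxy group → ester.
C≡C triple bond → alkyne.
–NH2 on an sp³ carbon with no adjacent C=O → amine.
pendant –CH2OH on an sp³ backbone C → alcohol.
–OH on an sp³ carbon → alcohol (secondary).
–OH on an sp³ carbon → alcohol (secondary).
–NO2 on carbon → nitro group.
No segment is a ether: CH(OCOCH3) is ester, not ether; CH(CH2OH) is alcohol, not ether; CH(OH) is alcohol, not ether. → 0.

0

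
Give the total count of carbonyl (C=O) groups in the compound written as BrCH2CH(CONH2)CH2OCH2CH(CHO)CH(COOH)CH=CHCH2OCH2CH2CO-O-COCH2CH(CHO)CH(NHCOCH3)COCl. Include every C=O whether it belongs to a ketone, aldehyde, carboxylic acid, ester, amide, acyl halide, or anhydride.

8

CH(CONH2): amide, 1 C=O (running total 1).
CH(CHO): aldehyde, 1 C=O (running total 2).
CH(COOH): carboxylic acid, 1 C=O (running total 3).
CH2CO-O-COCH2: anhydride, 2 C=O (running total 5).
CH(CHO): aldehyde, 1 C=O (running total 6).
CH(NHCOCH3): amide, 1 C=O (running total 7).
COCl: acyl halide, 1 C=O (running total 8).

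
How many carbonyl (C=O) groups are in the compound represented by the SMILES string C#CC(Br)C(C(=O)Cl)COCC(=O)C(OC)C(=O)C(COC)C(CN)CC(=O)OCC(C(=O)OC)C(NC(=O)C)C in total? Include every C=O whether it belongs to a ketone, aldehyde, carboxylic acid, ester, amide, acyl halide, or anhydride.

6

CH(COCl): acyl halide, 1 C=O (running total 1).
CO: ketone, 1 C=O (running total 2).
CO: ketone, 1 C=O (running total 3).
CH2COOCH2: ester, 1 C=O (running total 4).
CH(COOCH3): ester, 1 C=O (running total 5).
CH(NHCOCH3): amide, 1 C=O (running total 6).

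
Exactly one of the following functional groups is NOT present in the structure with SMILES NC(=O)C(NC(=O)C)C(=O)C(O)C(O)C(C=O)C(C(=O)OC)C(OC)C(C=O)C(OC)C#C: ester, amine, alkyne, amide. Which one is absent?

amine

ester: present (CH(COOCH3) — pendant –COOCH3: carbonyl C bonded to C and –OCH3 → ester).
amide: present (H2NCO — –C(=O)NH2: carbonyl C bonded to C and to N → amide (the N is not a separate amine)).
alkyne: present (C≡CH — C≡C triple bond → alkyne).
amine: absent. In each of H2NCO and CH(NHCOCH3), the nitrogen is bonded directly to a carbonyl carbon, making it part of an amide, not a free amine.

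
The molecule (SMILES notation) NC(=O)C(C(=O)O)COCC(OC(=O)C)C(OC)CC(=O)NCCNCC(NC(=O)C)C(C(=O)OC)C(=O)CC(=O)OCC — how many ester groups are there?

3

Reading the structure from left to right:
  H2NCO: –C(=O)NH2: carbonyl C bonded to C and to N → amide (the N is not a separate amine).
  CH(COOH): pendant –COOH: carbonyl C bonded to C and –OH → carboxylic acid.
  CH2OCH2: C–O–C with sp³ carbons on both sides and no adjacent C=O → ether.
  CH(OCOCH3): pendant –OC(=O)CH3: an acyloxy group → ester.
  CH(OCH3): pendant –OCH3: C–O–C with sp³ C, no adjacent C=O → ether.
  CH2CONHCH2: –C(=O)–N– linkage → amide (the N is not an amine).
  CH2NHCH2: C–N–C with sp³ carbons and no adjacent C=O → amine (secondary).
  CH(NHCOCH3): pendant –NHC(=O)CH3: N bonded to a carbonyl → amide (not amine).
  CH(COOCH3): pendant –COOCH3: carbonyl C bonded to C and –OCH3 → ester.
  CO: –C(=O)– with carbon on both sides → ketone.
  CH2COOCH2: –C(=O)–O–C with C on the carbonyl side → ester.
Ester appears at: CH(OCOCH3), CH(COOCH3), CH2COOCH2 → 3.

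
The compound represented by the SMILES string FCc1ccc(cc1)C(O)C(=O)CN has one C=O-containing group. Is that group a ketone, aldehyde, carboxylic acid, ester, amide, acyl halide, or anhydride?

ketone

The carbonyl is in the CO segment: –C(=O)– with carbon on both sides → ketone.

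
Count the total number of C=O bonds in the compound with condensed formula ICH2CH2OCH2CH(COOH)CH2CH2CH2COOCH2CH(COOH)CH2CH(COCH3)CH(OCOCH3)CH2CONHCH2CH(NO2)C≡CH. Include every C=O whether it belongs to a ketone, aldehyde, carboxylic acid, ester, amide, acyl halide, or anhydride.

6

CH(COOH): carboxylic acid, 1 C=O (running total 1).
CH2COOCH2: ester, 1 C=O (running total 2).
CH(COOH): carboxylic acid, 1 C=O (running total 3).
CH(COCH3): ketone, 1 C=O (running total 4).
CH(OCOCH3): ester, 1 C=O (running total 5).
CH2CONHCH2: amide, 1 C=O (running total 6).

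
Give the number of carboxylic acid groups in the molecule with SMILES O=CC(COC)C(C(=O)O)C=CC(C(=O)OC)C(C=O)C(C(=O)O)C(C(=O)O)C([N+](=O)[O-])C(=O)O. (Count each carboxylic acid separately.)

4

Reading the structure from left to right:
  OHC: terminal –CHO: carbonyl C bonded to H and C → aldehyde.
  CH(CH2OCH3): pendant –CH2OCH3: C–O–C linkage → ether.
  CH(COOH): pendant –COOH: carbonyl C bonded to C and –OH → carboxylic acid.
  CH=CH: C=C double bond → alkene.
  CH(COOCH3): pendant –COOCH3: carbonyl C bonded to C and –OCH3 → ester.
  CH(CHO): pendant –CHO: carbonyl C bonded to C and H → aldehyde.
  CH(COOH): pendant –COOH: carbonyl C bonded to C and –OH → carboxylic acid.
  CH(COOH): pendant –COOH: carbonyl C bonded to C and –OH → carboxylic acid.
  CH(NO2): –NO2 on an sp³ carbon → nitro (the N=O is not a carbonyl).
  COOH: –COOH: carbonyl C bonded to –OH and C → carboxylic acid (the –OH is not a separate alcohol).
Carboxylic acid appears at: CH(COOH), CH(COOH), CH(COOH), COOH → 4.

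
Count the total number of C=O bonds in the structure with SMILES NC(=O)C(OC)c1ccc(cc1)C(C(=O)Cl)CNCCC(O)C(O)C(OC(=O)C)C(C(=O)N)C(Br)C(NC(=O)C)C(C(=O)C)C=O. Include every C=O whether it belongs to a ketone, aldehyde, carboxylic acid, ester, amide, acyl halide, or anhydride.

7

H2NCO: amide, 1 C=O (running total 1).
CH(COCl): acyl halide, 1 C=O (running total 2).
CH(OCOCH3): ester, 1 C=O (running total 3).
CH(CONH2): amide, 1 C=O (running total 4).
CH(NHCOCH3): amide, 1 C=O (running total 5).
CH(COCH3): ketone, 1 C=O (running total 6).
CHO: aldehyde, 1 C=O (running total 7).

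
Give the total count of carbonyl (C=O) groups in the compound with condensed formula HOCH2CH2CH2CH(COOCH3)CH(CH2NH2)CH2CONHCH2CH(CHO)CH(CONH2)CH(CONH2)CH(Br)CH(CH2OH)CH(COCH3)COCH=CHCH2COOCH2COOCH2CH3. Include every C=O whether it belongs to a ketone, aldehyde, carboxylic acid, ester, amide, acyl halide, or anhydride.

9

CH(COOCH3): ester, 1 C=O (running total 1).
CH2CONHCH2: amide, 1 C=O (running total 2).
CH(CHO): aldehyde, 1 C=O (running total 3).
CH(CONH2): amide, 1 C=O (running total 4).
CH(CONH2): amide, 1 C=O (running total 5).
CH(COCH3): ketone, 1 C=O (running total 6).
CO: ketone, 1 C=O (running total 7).
CH2COOCH2: ester, 1 C=O (running total 8).
COOCH2CH3: ester, 1 C=O (running total 9).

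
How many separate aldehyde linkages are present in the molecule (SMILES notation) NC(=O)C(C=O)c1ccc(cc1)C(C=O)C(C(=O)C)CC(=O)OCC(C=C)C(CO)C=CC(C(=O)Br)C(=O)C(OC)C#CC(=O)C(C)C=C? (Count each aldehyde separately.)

Reading the structure from left to right:
  H2NCO: –C(=O)NH2: carbonyl C bonded to C and to N → amide (the N is not a separate amine).
  CH(CHO): pendant –CHO: carbonyl C bonded to C and H → aldehyde.
  C6H4: para-disubstituted benzene ring → arene.
  CH(CHO): pendant –CHO: carbonyl C bonded to C and H → aldehyde.
  CH(COCH3): pendant –COCH3: carbonyl C bonded to two carbons → ketone.
  CH2COOCH2: –C(=O)–O–C with C on the carbonyl side → ester.
  CH(CH=CH2): pendant –CH=CH2: C=C double bond → alkene.
  CH(CH2OH): pendant –CH2OH on an sp³ backbone C → alcohol.
  CH=CH: C=C double bond → alkene.
  CH(COBr): pendant –C(=O)X: carbonyl C bonded to C and halogen → acyl halide.
  CO: –C(=O)– with carbon on both sides → ketone.
  CH(OCH3): pendant –OCH3: C–O–C with sp³ C, no adjacent C=O → ether.
  C≡C: C≡C triple bond → alkyne.
  CO: –C(=O)– with carbon on both sides → ketone.
  CH=CH2: C=C double bond → alkene.
Aldehyde appears at: CH(CHO), CH(CHO) → 2.

2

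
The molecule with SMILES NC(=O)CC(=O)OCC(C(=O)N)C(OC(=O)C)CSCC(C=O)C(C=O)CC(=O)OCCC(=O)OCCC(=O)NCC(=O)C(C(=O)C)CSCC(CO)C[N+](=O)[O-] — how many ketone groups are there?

Reading the structure from left to right:
  H2NCO: –C(=O)NH2: carbonyl C bonded to C and to N → amide (the N is not a separate amine).
  CH2COOCH2: –C(=O)–O–C with C on the carbonyl side → ester.
  CH(CONH2): pendant –CONH2: carbonyl C bonded to C and N → amide.
  CH(OCOCH3): pendant –OC(=O)CH3: an acyloxy group → ester.
  CH2SCH2: C–S–C linkage → sulfide (thioether).
  CH(CHO): pendant –CHO: carbonyl C bonded to C and H → aldehyde.
  CH(CHO): pendant –CHO: carbonyl C bonded to C and H → aldehyde.
  CH2COOCH2: –C(=O)–O–C with C on the carbonyl side → ester.
  CH2COOCH2: –C(=O)–O–C with C on the carbonyl side → ester.
  CH2CONHCH2: –C(=O)–N– linkage → amide (the N is not an amine).
  CO: –C(=O)– with carbon on both sides → ketone.
  CH(COCH3): pendant –COCH3: carbonyl C bonded to two carbons → ketone.
  CH2SCH2: C–S–C linkage → sulfide (thioether).
  CH(CH2OH): pendant –CH2OH on an sp³ backbone C → alcohol.
  CH2NO2: –NO2 on carbon → nitro group.
Ketone appears at: CO, CH(COCH3) → 2.

2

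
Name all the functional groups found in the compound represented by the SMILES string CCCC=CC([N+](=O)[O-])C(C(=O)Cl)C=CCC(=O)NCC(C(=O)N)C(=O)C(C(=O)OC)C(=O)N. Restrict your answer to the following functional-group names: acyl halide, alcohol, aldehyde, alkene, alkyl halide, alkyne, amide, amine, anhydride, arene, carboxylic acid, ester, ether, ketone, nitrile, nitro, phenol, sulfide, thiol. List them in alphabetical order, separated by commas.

acyl halide, alkene, amide, ester, ketone, nitro

Taking each segment in turn:
  CH=CH: C=C double bond → alkene.
  CH(NO2): –NO2 on an sp³ carbon → nitro (the N=O is not a carbonyl).
  CH(COCl): pendant –C(=O)X: carbonyl C bonded to C and halogen → acyl halide.
  CH=CH: C=C double bond → alkene.
  CH2CONHCH2: –C(=O)–N– linkage → amide (the N is not an amine).
  CH(CONH2): pendant –CONH2: carbonyl C bonded to C and N → amide.
  CO: –C(=O)– with carbon on both sides → ketone.
  CH(COOCH3): pendant –COOCH3: carbonyl C bonded to C and –OCH3 → ester.
  CONH2: –C(=O)NH2: carbonyl C bonded to C and to N → amide (the N is not a separate amine).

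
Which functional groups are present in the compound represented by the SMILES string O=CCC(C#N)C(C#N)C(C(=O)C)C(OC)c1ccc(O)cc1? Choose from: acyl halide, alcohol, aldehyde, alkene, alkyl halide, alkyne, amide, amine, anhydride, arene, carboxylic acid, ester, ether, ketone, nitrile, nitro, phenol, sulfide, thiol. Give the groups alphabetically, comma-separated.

aldehyde, arene, ether, ketone, nitrile, phenol

Working along the chain:
  OHC: terminal –CHO: carbonyl C bonded to H and C → aldehyde.
  CH(CN): pendant –C≡N: nitrile.
  CH(CN): pendant –C≡N: nitrile.
  CH(COCH3): pendant –COCH3: carbonyl C bonded to two carbons → ketone.
  CH(OCH3): pendant –OCH3: C–O–C with sp³ C, no adjacent C=O → ether.
  C6H4OH: –OH attached directly to an aromatic ring → phenol (not alcohol); the ring itself is an arene.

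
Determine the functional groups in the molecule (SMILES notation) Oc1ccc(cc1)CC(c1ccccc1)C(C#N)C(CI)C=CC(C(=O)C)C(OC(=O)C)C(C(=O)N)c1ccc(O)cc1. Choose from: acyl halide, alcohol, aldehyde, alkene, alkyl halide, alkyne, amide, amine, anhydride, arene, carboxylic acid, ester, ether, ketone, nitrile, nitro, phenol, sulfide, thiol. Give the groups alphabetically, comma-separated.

Working along the chain:
  HOC6H4: –OH attached directly to an aromatic ring → phenol (not alcohol); the ring itself is an arene.
  CH(C6H5): pendant –C6H5: benzene ring → arene.
  CH(CN): pendant –C≡N: nitrile.
  CH(CH2I): pendant –CH2X: halogen on sp³ carbon → alkyl halide.
  CH=CH: C=C double bond → alkene.
  CH(COCH3): pendant –COCH3: carbonyl C bonded to two carbons → ketone.
  CH(OCOCH3): pendant –OC(=O)CH3: an acyloxy group → ester.
  CH(CONH2): pendant –CONH2: carbonyl C bonded to C and N → amide.
  C6H4OH: –OH attached directly to an aromatic ring → phenol (not alcohol); the ring itself is an arene.

alkene, alkyl halide, amide, arene, ester, ketone, nitrile, phenol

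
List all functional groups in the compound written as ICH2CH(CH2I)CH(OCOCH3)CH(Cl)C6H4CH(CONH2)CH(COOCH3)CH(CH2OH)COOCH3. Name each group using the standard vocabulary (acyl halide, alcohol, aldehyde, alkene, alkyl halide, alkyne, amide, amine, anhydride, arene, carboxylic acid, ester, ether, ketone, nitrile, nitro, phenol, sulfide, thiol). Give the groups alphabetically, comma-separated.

halogen on an sp³ carbon → alkyl halide.
pendant –CH2X: halogen on sp³ carbon → alkyl halide.
pendant –OC(=O)CH3: an acyloxy group → ester.
halogen on an sp³ carbon → alkyl halide.
para-disubstituted benzene ring → arene.
pendant –CONH2: carbonyl C bonded to C and N → amide.
pendant –COOCH3: carbonyl C bonded to C and –OCH3 → ester.
pendant –CH2OH on an sp³ backbone C → alcohol.
–C(=O)OCH3: carbonyl C bonded to C and to –OCH3 → ester (not ketone + ether).

alcohol, alkyl halide, amide, arene, ester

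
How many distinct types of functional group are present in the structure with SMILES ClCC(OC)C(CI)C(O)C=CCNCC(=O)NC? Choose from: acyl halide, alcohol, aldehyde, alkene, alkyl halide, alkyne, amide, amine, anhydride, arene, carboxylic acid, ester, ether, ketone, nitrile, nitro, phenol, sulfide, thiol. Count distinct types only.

6

halogen on an sp³ carbon → alkyl halide.
pendant –OCH3: C–O–C with sp³ C, no adjacent C=O → ether.
pendant –CH2X: halogen on sp³ carbon → alkyl halide.
–OH on an sp³ carbon → alcohol (secondary).
C=C double bond → alkene.
C–N–C with sp³ carbons and no adjacent C=O → amine (secondary).
–C(=O)NHCH3: carbonyl C bonded to C and to N → amide (the N is not an amine).
Distinct types present: alcohol, alkene, alkyl halide, amide, amine, ether.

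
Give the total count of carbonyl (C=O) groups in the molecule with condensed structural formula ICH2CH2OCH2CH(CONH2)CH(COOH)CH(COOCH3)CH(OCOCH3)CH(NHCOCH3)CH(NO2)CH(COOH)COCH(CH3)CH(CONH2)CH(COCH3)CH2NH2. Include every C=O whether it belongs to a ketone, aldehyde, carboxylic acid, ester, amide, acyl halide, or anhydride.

CH(CONH2): amide, 1 C=O (running total 1).
CH(COOH): carboxylic acid, 1 C=O (running total 2).
CH(COOCH3): ester, 1 C=O (running total 3).
CH(OCOCH3): ester, 1 C=O (running total 4).
CH(NHCOCH3): amide, 1 C=O (running total 5).
CH(COOH): carboxylic acid, 1 C=O (running total 6).
CO: ketone, 1 C=O (running total 7).
CH(CONH2): amide, 1 C=O (running total 8).
CH(COCH3): ketone, 1 C=O (running total 9).

9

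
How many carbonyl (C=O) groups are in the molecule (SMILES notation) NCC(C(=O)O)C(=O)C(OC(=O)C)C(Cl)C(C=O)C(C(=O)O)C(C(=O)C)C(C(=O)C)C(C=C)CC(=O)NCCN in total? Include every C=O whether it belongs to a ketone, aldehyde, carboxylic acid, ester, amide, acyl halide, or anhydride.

8

CH(COOH): carboxylic acid, 1 C=O (running total 1).
CO: ketone, 1 C=O (running total 2).
CH(OCOCH3): ester, 1 C=O (running total 3).
CH(CHO): aldehyde, 1 C=O (running total 4).
CH(COOH): carboxylic acid, 1 C=O (running total 5).
CH(COCH3): ketone, 1 C=O (running total 6).
CH(COCH3): ketone, 1 C=O (running total 7).
CH2CONHCH2: amide, 1 C=O (running total 8).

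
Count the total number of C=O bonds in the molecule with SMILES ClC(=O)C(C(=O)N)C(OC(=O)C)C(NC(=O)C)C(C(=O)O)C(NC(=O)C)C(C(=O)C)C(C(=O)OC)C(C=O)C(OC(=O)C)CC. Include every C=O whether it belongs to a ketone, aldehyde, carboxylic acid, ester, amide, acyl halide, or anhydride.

10

ClCO: acyl halide, 1 C=O (running total 1).
CH(CONH2): amide, 1 C=O (running total 2).
CH(OCOCH3): ester, 1 C=O (running total 3).
CH(NHCOCH3): amide, 1 C=O (running total 4).
CH(COOH): carboxylic acid, 1 C=O (running total 5).
CH(NHCOCH3): amide, 1 C=O (running total 6).
CH(COCH3): ketone, 1 C=O (running total 7).
CH(COOCH3): ester, 1 C=O (running total 8).
CH(CHO): aldehyde, 1 C=O (running total 9).
CH(OCOCH3): ester, 1 C=O (running total 10).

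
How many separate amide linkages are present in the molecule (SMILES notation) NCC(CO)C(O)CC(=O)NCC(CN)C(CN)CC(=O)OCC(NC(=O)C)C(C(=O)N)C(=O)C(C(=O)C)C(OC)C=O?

3

–NH2 on an sp³ carbon with no adjacent C=O → amine.
pendant –CH2OH on an sp³ backbone C → alcohol.
–OH on an sp³ carbon → alcohol (secondary).
–C(=O)–N– linkage → amide (the N is not an amine).
pendant –CH2NH2: N on sp³ C, no adjacent C=O → amine.
pendant –CH2NH2: N on sp³ C, no adjacent C=O → amine.
–C(=O)–O–C with C on the carbonyl side → ester.
pendant –NHC(=O)CH3: N bonded to a carbonyl → amide (not amine).
pendant –CONH2: carbonyl C bonded to C and N → amide.
–C(=O)– with carbon on both sides → ketone.
pendant –COCH3: carbonyl C bonded to two carbons → ketone.
pendant –OCH3: C–O–C with sp³ C, no adjacent C=O → ether.
terminal –CHO: carbonyl C bonded to H and C → aldehyde.
Amide appears at: CH2CONHCH2, CH(NHCOCH3), CH(CONH2) → 3.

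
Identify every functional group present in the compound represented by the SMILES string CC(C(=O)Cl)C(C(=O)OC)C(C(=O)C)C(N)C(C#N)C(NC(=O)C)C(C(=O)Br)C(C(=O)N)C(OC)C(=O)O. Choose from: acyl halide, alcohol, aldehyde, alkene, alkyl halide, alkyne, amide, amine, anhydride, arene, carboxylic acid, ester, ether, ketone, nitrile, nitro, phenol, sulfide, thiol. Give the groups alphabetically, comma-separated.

acyl halide, amide, amine, carboxylic acid, ester, ether, ketone, nitrile

Taking each segment in turn:
  CH(COCl): pendant –C(=O)X: carbonyl C bonded to C and halogen → acyl halide.
  CH(COOCH3): pendant –COOCH3: carbonyl C bonded to C and –OCH3 → ester.
  CH(COCH3): pendant –COCH3: carbonyl C bonded to two carbons → ketone.
  CH(NH2): –NH2 on an sp³ carbon with no adjacent C=O → amine.
  CH(CN): pendant –C≡N: nitrile.
  CH(NHCOCH3): pendant –NHC(=O)CH3: N bonded to a carbonyl → amide (not amine).
  CH(COBr): pendant –C(=O)X: carbonyl C bonded to C and halogen → acyl halide.
  CH(CONH2): pendant –CONH2: carbonyl C bonded to C and N → amide.
  CH(OCH3): pendant –OCH3: C–O–C with sp³ C, no adjacent C=O → ether.
  COOH: –COOH: carbonyl C bonded to –OH and C → carboxylic acid (the –OH is not a separate alcohol).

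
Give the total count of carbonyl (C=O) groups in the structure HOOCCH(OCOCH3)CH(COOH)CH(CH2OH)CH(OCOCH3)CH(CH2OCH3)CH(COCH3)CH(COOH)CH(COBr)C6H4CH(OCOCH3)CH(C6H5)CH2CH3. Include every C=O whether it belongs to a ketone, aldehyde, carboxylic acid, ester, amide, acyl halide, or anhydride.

8

HOOC: carboxylic acid, 1 C=O (running total 1).
CH(OCOCH3): ester, 1 C=O (running total 2).
CH(COOH): carboxylic acid, 1 C=O (running total 3).
CH(OCOCH3): ester, 1 C=O (running total 4).
CH(COCH3): ketone, 1 C=O (running total 5).
CH(COOH): carboxylic acid, 1 C=O (running total 6).
CH(COBr): acyl halide, 1 C=O (running total 7).
CH(OCOCH3): ester, 1 C=O (running total 8).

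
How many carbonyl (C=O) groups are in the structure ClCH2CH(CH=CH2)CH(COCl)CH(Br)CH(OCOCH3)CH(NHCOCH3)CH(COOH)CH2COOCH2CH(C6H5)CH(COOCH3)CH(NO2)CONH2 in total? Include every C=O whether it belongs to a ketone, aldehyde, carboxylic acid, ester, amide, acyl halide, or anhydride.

CH(COCl): acyl halide, 1 C=O (running total 1).
CH(OCOCH3): ester, 1 C=O (running total 2).
CH(NHCOCH3): amide, 1 C=O (running total 3).
CH(COOH): carboxylic acid, 1 C=O (running total 4).
CH2COOCH2: ester, 1 C=O (running total 5).
CH(COOCH3): ester, 1 C=O (running total 6).
CONH2: amide, 1 C=O (running total 7).

7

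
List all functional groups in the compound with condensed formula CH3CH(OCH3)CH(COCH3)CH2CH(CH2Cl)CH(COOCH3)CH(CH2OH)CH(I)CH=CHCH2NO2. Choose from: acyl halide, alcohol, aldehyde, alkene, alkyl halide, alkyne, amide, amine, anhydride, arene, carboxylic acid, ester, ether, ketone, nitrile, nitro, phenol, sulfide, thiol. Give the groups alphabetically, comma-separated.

pendant –OCH3: C–O–C with sp³ C, no adjacent C=O → ether.
pendant –COCH3: carbonyl C bonded to two carbons → ketone.
pendant –CH2X: halogen on sp³ carbon → alkyl halide.
pendant –COOCH3: carbonyl C bonded to C and –OCH3 → ester.
pendant –CH2OH on an sp³ backbone C → alcohol.
halogen on an sp³ carbon → alkyl halide.
C=C double bond → alkene.
–NO2 on carbon → nitro group.

alcohol, alkene, alkyl halide, ester, ether, ketone, nitro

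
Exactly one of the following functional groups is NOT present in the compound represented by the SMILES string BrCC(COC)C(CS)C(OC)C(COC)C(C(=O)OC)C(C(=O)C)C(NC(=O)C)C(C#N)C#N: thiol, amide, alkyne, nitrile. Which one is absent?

nitrile: present (CH(CN) — pendant –C≡N: nitrile).
amide: present (CH(NHCOCH3) — pendant –NHC(=O)CH3: N bonded to a carbonyl → amide (not amine)).
thiol: present (CH(CH2SH) — pendant –CH2SH → thiol).
alkyne: absent. In each of CH(CN) and CN, the triple bond is C≡N, not C≡C, so it is a nitrile.

alkyne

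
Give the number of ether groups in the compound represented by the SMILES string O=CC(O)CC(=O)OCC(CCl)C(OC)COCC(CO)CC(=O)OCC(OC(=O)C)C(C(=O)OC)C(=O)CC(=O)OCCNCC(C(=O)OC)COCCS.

3

Taking each segment in turn:
  OHC: terminal –CHO: carbonyl C bonded to H and C → aldehyde.
  CH(OH): –OH on an sp³ carbon → alcohol (secondary).
  CH2COOCH2: –C(=O)–O–C with C on the carbonyl side → ester.
  CH(CH2Cl): pendant –CH2X: halogen on sp³ carbon → alkyl halide.
  CH(OCH3): pendant –OCH3: C–O–C with sp³ C, no adjacent C=O → ether.
  CH2OCH2: C–O–C with sp³ carbons on both sides and no adjacent C=O → ether.
  CH(CH2OH): pendant –CH2OH on an sp³ backbone C → alcohol.
  CH2COOCH2: –C(=O)–O–C with C on the carbonyl side → ester.
  CH(OCOCH3): pendant –OC(=O)CH3: an acyloxy group → ester.
  CH(COOCH3): pendant –COOCH3: carbonyl C bonded to C and –OCH3 → ester.
  CO: –C(=O)– with carbon on both sides → ketone.
  CH2COOCH2: –C(=O)–O–C with C on the carbonyl side → ester.
  CH2NHCH2: C–N–C with sp³ carbons and no adjacent C=O → amine (secondary).
  CH(COOCH3): pendant –COOCH3: carbonyl C bonded to C and –OCH3 → ester.
  CH2OCH2: C–O–C with sp³ carbons on both sides and no adjacent C=O → ether.
  CH2SH: –SH on an sp³ carbon → thiol.
Ether appears at: CH(OCH3), CH2OCH2, CH2OCH2 → 3.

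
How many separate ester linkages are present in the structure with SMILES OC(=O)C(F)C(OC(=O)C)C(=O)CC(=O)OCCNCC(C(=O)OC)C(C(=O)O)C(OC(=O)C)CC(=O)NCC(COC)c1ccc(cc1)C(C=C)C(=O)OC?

5

Taking each segment in turn:
  HOOC: –COOH: carbonyl C bonded to –OH and C → carboxylic acid (the –OH is not a separate alcohol).
  CH(F): halogen on an sp³ carbon → alkyl halide.
  CH(OCOCH3): pendant –OC(=O)CH3: an acyloxy group → ester.
  CO: –C(=O)– with carbon on both sides → ketone.
  CH2COOCH2: –C(=O)–O–C with C on the carbonyl side → ester.
  CH2NHCH2: C–N–C with sp³ carbons and no adjacent C=O → amine (secondary).
  CH(COOCH3): pendant –COOCH3: carbonyl C bonded to C and –OCH3 → ester.
  CH(COOH): pendant –COOH: carbonyl C bonded to C and –OH → carboxylic acid.
  CH(OCOCH3): pendant –OC(=O)CH3: an acyloxy group → ester.
  CH2CONHCH2: –C(=O)–N– linkage → amide (the N is not an amine).
  CH(CH2OCH3): pendant –CH2OCH3: C–O–C linkage → ether.
  C6H4: para-disubstituted benzene ring → arene.
  CH(CH=CH2): pendant –CH=CH2: C=C double bond → alkene.
  COOCH3: –C(=O)OCH3: carbonyl C bonded to C and to –OCH3 → ester (not ketone + ether).
Ester appears at: CH(OCOCH3), CH2COOCH2, CH(COOCH3), CH(OCOCH3), COOCH3 → 5.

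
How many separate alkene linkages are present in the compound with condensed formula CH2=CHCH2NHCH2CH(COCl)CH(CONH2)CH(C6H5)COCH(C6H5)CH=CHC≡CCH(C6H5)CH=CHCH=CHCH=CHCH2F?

C=C double bond → alkene.
C–N–C with sp³ carbons and no adjacent C=O → amine (secondary).
pendant –C(=O)X: carbonyl C bonded to C and halogen → acyl halide.
pendant –CONH2: carbonyl C bonded to C and N → amide.
pendant –C6H5: benzene ring → arene.
–C(=O)– with carbon on both sides → ketone.
pendant –C6H5: benzene ring → arene.
C=C double bond → alkene.
C≡C triple bond → alkyne.
pendant –C6H5: benzene ring → arene.
C=C double bond → alkene.
C=C double bond → alkene.
C=C double bond → alkene.
halogen on an sp³ carbon → alkyl halide.
Alkene appears at: CH2=CH, CH=CH, CH=CH, CH=CH, CH=CH → 5.

5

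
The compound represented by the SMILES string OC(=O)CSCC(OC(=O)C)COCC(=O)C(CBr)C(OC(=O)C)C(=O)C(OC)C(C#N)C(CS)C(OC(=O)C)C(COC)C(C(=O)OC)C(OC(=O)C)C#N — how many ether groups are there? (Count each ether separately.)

Working along the chain:
  HOOC: –COOH: carbonyl C bonded to –OH and C → carboxylic acid (the –OH is not a separate alcohol).
  CH2SCH2: C–S–C linkage → sulfide (thioether).
  CH(OCOCH3): pendant –OC(=O)CH3: an acyloxy group → ester.
  CH2OCH2: C–O–C with sp³ carbons on both sides and no adjacent C=O → ether.
  CO: –C(=O)– with carbon on both sides → ketone.
  CH(CH2Br): pendant –CH2X: halogen on sp³ carbon → alkyl halide.
  CH(OCOCH3): pendant –OC(=O)CH3: an acyloxy group → ester.
  CO: –C(=O)– with carbon on both sides → ketone.
  CH(OCH3): pendant –OCH3: C–O–C with sp³ C, no adjacent C=O → ether.
  CH(CN): pendant –C≡N: nitrile.
  CH(CH2SH): pendant –CH2SH → thiol.
  CH(OCOCH3): pendant –OC(=O)CH3: an acyloxy group → ester.
  CH(CH2OCH3): pendant –CH2OCH3: C–O–C linkage → ether.
  CH(COOCH3): pendant –COOCH3: carbonyl C bonded to C and –OCH3 → ester.
  CH(OCOCH3): pendant –OC(=O)CH3: an acyloxy group → ester.
  CN: –C≡N: carbon triple-bonded to nitrogen → nitrile.
Ether appears at: CH2OCH2, CH(OCH3), CH(CH2OCH3) → 3.

3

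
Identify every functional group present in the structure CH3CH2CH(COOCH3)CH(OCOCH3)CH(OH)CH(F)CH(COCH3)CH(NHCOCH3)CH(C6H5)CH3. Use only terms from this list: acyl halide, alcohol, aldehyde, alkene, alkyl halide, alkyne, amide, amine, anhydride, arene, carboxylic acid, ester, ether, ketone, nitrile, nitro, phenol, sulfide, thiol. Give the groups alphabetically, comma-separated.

alcohol, alkyl halide, amide, arene, ester, ketone

Working along the chain:
  CH(COOCH3): pendant –COOCH3: carbonyl C bonded to C and –OCH3 → ester.
  CH(OCOCH3): pendant –OC(=O)CH3: an acyloxy group → ester.
  CH(OH): –OH on an sp³ carbon → alcohol (secondary).
  CH(F): halogen on an sp³ carbon → alkyl halide.
  CH(COCH3): pendant –COCH3: carbonyl C bonded to two carbons → ketone.
  CH(NHCOCH3): pendant –NHC(=O)CH3: N bonded to a carbonyl → amide (not amine).
  CH(C6H5): pendant –C6H5: benzene ring → arene.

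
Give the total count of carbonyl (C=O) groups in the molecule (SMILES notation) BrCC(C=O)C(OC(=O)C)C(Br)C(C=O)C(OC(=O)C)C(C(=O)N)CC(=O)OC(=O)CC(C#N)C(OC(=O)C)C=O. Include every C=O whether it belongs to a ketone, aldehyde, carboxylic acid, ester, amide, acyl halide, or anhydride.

9

CH(CHO): aldehyde, 1 C=O (running total 1).
CH(OCOCH3): ester, 1 C=O (running total 2).
CH(CHO): aldehyde, 1 C=O (running total 3).
CH(OCOCH3): ester, 1 C=O (running total 4).
CH(CONH2): amide, 1 C=O (running total 5).
CH2CO-O-COCH2: anhydride, 2 C=O (running total 7).
CH(OCOCH3): ester, 1 C=O (running total 8).
CHO: aldehyde, 1 C=O (running total 9).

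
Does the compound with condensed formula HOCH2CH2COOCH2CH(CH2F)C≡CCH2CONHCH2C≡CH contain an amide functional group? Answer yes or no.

HO– on an sp³ carbon → alcohol.
–C(=O)–O–C with C on the carbonyl side → ester.
pendant –CH2X: halogen on sp³ carbon → alkyl halide.
C≡C triple bond → alkyne.
–C(=O)–N– linkage → amide (the N is not an amine).
C≡C triple bond → alkyne.
The CH2CONHCH2 segment supplies the amide: –C(=O)–N– linkage → amide (the N is not an amine).

yes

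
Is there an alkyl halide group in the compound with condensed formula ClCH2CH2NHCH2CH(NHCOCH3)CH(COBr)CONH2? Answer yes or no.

yes

halogen on an sp³ carbon → alkyl halide.
C–N–C with sp³ carbons and no adjacent C=O → amine (secondary).
pendant –NHC(=O)CH3: N bonded to a carbonyl → amide (not amine).
pendant –C(=O)X: carbonyl C bonded to C and halogen → acyl halide.
–C(=O)NH2: carbonyl C bonded to C and to N → amide (the N is not a separate amine).
The ClCH2 segment supplies the alkyl halide: halogen on an sp³ carbon → alkyl halide.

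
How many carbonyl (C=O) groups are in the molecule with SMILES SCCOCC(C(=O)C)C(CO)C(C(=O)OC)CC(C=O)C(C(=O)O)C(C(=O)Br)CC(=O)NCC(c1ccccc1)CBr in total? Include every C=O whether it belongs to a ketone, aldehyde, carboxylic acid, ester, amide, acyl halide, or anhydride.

CH(COCH3): ketone, 1 C=O (running total 1).
CH(COOCH3): ester, 1 C=O (running total 2).
CH(CHO): aldehyde, 1 C=O (running total 3).
CH(COOH): carboxylic acid, 1 C=O (running total 4).
CH(COBr): acyl halide, 1 C=O (running total 5).
CH2CONHCH2: amide, 1 C=O (running total 6).

6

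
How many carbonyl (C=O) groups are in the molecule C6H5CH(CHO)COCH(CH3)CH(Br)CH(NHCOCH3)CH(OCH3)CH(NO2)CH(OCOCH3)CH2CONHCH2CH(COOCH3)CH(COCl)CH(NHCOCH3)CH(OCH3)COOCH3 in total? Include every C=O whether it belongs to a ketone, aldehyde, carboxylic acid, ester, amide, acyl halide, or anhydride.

9

CH(CHO): aldehyde, 1 C=O (running total 1).
CO: ketone, 1 C=O (running total 2).
CH(NHCOCH3): amide, 1 C=O (running total 3).
CH(OCOCH3): ester, 1 C=O (running total 4).
CH2CONHCH2: amide, 1 C=O (running total 5).
CH(COOCH3): ester, 1 C=O (running total 6).
CH(COCl): acyl halide, 1 C=O (running total 7).
CH(NHCOCH3): amide, 1 C=O (running total 8).
COOCH3: ester, 1 C=O (running total 9).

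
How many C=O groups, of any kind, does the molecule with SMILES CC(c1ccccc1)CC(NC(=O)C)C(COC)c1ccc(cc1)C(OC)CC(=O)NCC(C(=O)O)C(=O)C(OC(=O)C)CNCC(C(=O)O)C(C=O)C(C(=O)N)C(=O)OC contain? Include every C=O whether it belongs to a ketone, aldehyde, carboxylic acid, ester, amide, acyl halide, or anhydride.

CH(NHCOCH3): amide, 1 C=O (running total 1).
CH2CONHCH2: amide, 1 C=O (running total 2).
CH(COOH): carboxylic acid, 1 C=O (running total 3).
CO: ketone, 1 C=O (running total 4).
CH(OCOCH3): ester, 1 C=O (running total 5).
CH(COOH): carboxylic acid, 1 C=O (running total 6).
CH(CHO): aldehyde, 1 C=O (running total 7).
CH(CONH2): amide, 1 C=O (running total 8).
COOCH3: ester, 1 C=O (running total 9).

9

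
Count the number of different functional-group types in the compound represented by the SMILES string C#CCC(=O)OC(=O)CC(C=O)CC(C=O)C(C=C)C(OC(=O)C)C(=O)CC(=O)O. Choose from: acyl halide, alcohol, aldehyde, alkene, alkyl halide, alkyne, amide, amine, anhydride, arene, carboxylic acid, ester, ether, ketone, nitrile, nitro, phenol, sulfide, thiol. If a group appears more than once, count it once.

7

Taking each segment in turn:
  HC≡C: C≡C triple bond → alkyne.
  CH2CO-O-COCH2: two acyl groups sharing one oxygen, –C(=O)–O–C(=O)– → anhydride.
  CH(CHO): pendant –CHO: carbonyl C bonded to C and H → aldehyde.
  CH(CHO): pendant –CHO: carbonyl C bonded to C and H → aldehyde.
  CH(CH=CH2): pendant –CH=CH2: C=C double bond → alkene.
  CH(OCOCH3): pendant –OC(=O)CH3: an acyloxy group → ester.
  CO: –C(=O)– with carbon on both sides → ketone.
  COOH: –COOH: carbonyl C bonded to –OH and C → carboxylic acid (the –OH is not a separate alcohol).
Distinct types present: aldehyde, alkene, alkyne, anhydride, carboxylic acid, ester, ketone.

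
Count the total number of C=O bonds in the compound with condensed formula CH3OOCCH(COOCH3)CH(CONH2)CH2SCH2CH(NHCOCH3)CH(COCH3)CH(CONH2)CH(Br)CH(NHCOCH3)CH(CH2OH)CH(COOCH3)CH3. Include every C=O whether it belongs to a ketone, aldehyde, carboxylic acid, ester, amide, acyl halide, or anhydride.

CH3OOC: ester, 1 C=O (running total 1).
CH(COOCH3): ester, 1 C=O (running total 2).
CH(CONH2): amide, 1 C=O (running total 3).
CH(NHCOCH3): amide, 1 C=O (running total 4).
CH(COCH3): ketone, 1 C=O (running total 5).
CH(CONH2): amide, 1 C=O (running total 6).
CH(NHCOCH3): amide, 1 C=O (running total 7).
CH(COOCH3): ester, 1 C=O (running total 8).

8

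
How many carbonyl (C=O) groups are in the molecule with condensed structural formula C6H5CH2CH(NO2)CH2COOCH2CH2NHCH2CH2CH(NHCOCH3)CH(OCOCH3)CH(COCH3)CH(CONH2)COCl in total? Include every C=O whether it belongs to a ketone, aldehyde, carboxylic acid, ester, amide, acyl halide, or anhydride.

CH2COOCH2: ester, 1 C=O (running total 1).
CH(NHCOCH3): amide, 1 C=O (running total 2).
CH(OCOCH3): ester, 1 C=O (running total 3).
CH(COCH3): ketone, 1 C=O (running total 4).
CH(CONH2): amide, 1 C=O (running total 5).
COCl: acyl halide, 1 C=O (running total 6).

6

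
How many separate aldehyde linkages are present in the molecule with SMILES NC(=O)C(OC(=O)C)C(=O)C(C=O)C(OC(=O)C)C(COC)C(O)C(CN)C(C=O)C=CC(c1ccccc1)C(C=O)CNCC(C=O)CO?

–C(=O)NH2: carbonyl C bonded to C and to N → amide (the N is not a separate amine).
pendant –OC(=O)CH3: an acyloxy group → ester.
–C(=O)– with carbon on both sides → ketone.
pendant –CHO: carbonyl C bonded to C and H → aldehyde.
pendant –OC(=O)CH3: an acyloxy group → ester.
pendant –CH2OCH3: C–O–C linkage → ether.
–OH on an sp³ carbon → alcohol (secondary).
pendant –CH2NH2: N on sp³ C, no adjacent C=O → amine.
pendant –CHO: carbonyl C bonded to C and H → aldehyde.
C=C double bond → alkene.
pendant –C6H5: benzene ring → arene.
pendant –CHO: carbonyl C bonded to C and H → aldehyde.
C–N–C with sp³ carbons and no adjacent C=O → amine (secondary).
pendant –CHO: carbonyl C bonded to C and H → aldehyde.
–OH on an sp³ carbon → alcohol.
Aldehyde appears at: CH(CHO), CH(CHO), CH(CHO), CH(CHO) → 4.

4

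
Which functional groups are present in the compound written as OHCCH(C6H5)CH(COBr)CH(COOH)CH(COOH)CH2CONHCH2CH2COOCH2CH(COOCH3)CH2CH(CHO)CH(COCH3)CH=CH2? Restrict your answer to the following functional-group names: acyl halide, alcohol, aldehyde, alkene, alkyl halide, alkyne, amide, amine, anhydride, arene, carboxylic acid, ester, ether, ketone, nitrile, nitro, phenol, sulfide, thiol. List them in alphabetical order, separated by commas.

acyl halide, aldehyde, alkene, amide, arene, carboxylic acid, ester, ketone

terminal –CHO: carbonyl C bonded to H and C → aldehyde.
pendant –C6H5: benzene ring → arene.
pendant –C(=O)X: carbonyl C bonded to C and halogen → acyl halide.
pendant –COOH: carbonyl C bonded to C and –OH → carboxylic acid.
pendant –COOH: carbonyl C bonded to C and –OH → carboxylic acid.
–C(=O)–N– linkage → amide (the N is not an amine).
–C(=O)–O–C with C on the carbonyl side → ester.
pendant –COOCH3: carbonyl C bonded to C and –OCH3 → ester.
pendant –CHO: carbonyl C bonded to C and H → aldehyde.
pendant –COCH3: carbonyl C bonded to two carbons → ketone.
C=C double bond → alkene.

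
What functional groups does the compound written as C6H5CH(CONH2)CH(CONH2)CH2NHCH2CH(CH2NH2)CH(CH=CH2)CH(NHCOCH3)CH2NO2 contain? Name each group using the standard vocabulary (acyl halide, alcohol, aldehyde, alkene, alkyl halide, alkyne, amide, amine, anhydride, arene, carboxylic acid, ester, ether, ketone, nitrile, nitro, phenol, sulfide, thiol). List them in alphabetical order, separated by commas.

alkene, amide, amine, arene, nitro

C6H5– phenyl ring → arene.
pendant –CONH2: carbonyl C bonded to C and N → amide.
pendant –CONH2: carbonyl C bonded to C and N → amide.
C–N–C with sp³ carbons and no adjacent C=O → amine (secondary).
pendant –CH2NH2: N on sp³ C, no adjacent C=O → amine.
pendant –CH=CH2: C=C double bond → alkene.
pendant –NHC(=O)CH3: N bonded to a carbonyl → amide (not amine).
–NO2 on carbon → nitro group.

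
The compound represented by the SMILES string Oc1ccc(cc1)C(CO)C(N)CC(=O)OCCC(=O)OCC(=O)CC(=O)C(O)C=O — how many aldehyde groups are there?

1

Working along the chain:
  HOC6H4: –OH attached directly to an aromatic ring → phenol (not alcohol); the ring itself is an arene.
  CH(CH2OH): pendant –CH2OH on an sp³ backbone C → alcohol.
  CH(NH2): –NH2 on an sp³ carbon with no adjacent C=O → amine.
  CH2COOCH2: –C(=O)–O–C with C on the carbonyl side → ester.
  CH2COOCH2: –C(=O)–O–C with C on the carbonyl side → ester.
  CO: –C(=O)– with carbon on both sides → ketone.
  CO: –C(=O)– with carbon on both sides → ketone.
  CH(OH): –OH on an sp³ carbon → alcohol (secondary).
  CHO: terminal –CHO: carbonyl C bonded to H and C → aldehyde.
Aldehyde appears at: CHO → 1.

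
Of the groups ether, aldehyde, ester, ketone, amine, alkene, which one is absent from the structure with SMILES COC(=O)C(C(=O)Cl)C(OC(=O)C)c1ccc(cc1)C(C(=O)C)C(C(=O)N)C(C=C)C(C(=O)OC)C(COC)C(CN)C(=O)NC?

aldehyde

amine: present (CH(CH2NH2) — pendant –CH2NH2: N on sp³ C, no adjacent C=O → amine).
ketone: present (CH(COCH3) — pendant –COCH3: carbonyl C bonded to two carbons → ketone).
ester: present (CH3OOC — CH3O–C(=O)–: carbonyl C bonded to C and to –OCH3 → ester (not ketone + ether)).
alkene: present (CH(CH=CH2) — pendant –CH=CH2: C=C double bond → alkene).
ether: present (CH(CH2OCH3) — pendant –CH2OCH3: C–O–C linkage → ether).
aldehyde: absent. In CH(COCH3), the carbonyl carbon is bonded to two carbons, so it is a ketone, not an aldehyde.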